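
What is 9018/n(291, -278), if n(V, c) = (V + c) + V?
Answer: 4509/152 ≈ 29.664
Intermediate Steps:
n(V, c) = c + 2*V
9018/n(291, -278) = 9018/(-278 + 2*291) = 9018/(-278 + 582) = 9018/304 = 9018*(1/304) = 4509/152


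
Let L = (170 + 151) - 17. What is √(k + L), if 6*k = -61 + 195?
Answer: √2937/3 ≈ 18.065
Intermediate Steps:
L = 304 (L = 321 - 17 = 304)
k = 67/3 (k = (-61 + 195)/6 = (⅙)*134 = 67/3 ≈ 22.333)
√(k + L) = √(67/3 + 304) = √(979/3) = √2937/3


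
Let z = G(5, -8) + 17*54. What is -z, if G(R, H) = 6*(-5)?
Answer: -888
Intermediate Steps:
G(R, H) = -30
z = 888 (z = -30 + 17*54 = -30 + 918 = 888)
-z = -1*888 = -888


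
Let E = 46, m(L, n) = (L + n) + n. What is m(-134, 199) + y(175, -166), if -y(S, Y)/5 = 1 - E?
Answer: 489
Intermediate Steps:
m(L, n) = L + 2*n
y(S, Y) = 225 (y(S, Y) = -5*(1 - 1*46) = -5*(1 - 46) = -5*(-45) = 225)
m(-134, 199) + y(175, -166) = (-134 + 2*199) + 225 = (-134 + 398) + 225 = 264 + 225 = 489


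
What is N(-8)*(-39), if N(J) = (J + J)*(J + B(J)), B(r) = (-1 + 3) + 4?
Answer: -1248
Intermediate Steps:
B(r) = 6 (B(r) = 2 + 4 = 6)
N(J) = 2*J*(6 + J) (N(J) = (J + J)*(J + 6) = (2*J)*(6 + J) = 2*J*(6 + J))
N(-8)*(-39) = (2*(-8)*(6 - 8))*(-39) = (2*(-8)*(-2))*(-39) = 32*(-39) = -1248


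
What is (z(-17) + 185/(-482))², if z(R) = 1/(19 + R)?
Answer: 784/58081 ≈ 0.013498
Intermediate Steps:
(z(-17) + 185/(-482))² = (1/(19 - 17) + 185/(-482))² = (1/2 + 185*(-1/482))² = (½ - 185/482)² = (28/241)² = 784/58081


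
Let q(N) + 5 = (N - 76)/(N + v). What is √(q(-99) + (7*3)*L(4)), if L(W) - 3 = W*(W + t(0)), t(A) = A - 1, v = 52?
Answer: √693015/47 ≈ 17.712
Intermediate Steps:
t(A) = -1 + A
L(W) = 3 + W*(-1 + W) (L(W) = 3 + W*(W + (-1 + 0)) = 3 + W*(W - 1) = 3 + W*(-1 + W))
q(N) = -5 + (-76 + N)/(52 + N) (q(N) = -5 + (N - 76)/(N + 52) = -5 + (-76 + N)/(52 + N))
√(q(-99) + (7*3)*L(4)) = √(4*(-84 - 1*(-99))/(52 - 99) + (7*3)*(3 + 4² - 1*4)) = √(4*(-84 + 99)/(-47) + 21*(3 + 16 - 4)) = √(4*(-1/47)*15 + 21*15) = √(-60/47 + 315) = √(14745/47) = √693015/47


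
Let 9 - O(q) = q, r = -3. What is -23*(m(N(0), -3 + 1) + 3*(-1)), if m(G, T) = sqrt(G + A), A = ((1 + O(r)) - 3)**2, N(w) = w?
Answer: -161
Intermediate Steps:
O(q) = 9 - q
A = 100 (A = ((1 + (9 - 1*(-3))) - 3)**2 = ((1 + (9 + 3)) - 3)**2 = ((1 + 12) - 3)**2 = (13 - 3)**2 = 10**2 = 100)
m(G, T) = sqrt(100 + G) (m(G, T) = sqrt(G + 100) = sqrt(100 + G))
-23*(m(N(0), -3 + 1) + 3*(-1)) = -23*(sqrt(100 + 0) + 3*(-1)) = -23*(sqrt(100) - 3) = -23*(10 - 3) = -23*7 = -161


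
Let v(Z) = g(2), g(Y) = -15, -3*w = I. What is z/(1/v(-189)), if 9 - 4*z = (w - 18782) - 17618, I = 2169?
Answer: -139245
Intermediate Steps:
w = -723 (w = -⅓*2169 = -723)
v(Z) = -15
z = 9283 (z = 9/4 - ((-723 - 18782) - 17618)/4 = 9/4 - (-19505 - 17618)/4 = 9/4 - ¼*(-37123) = 9/4 + 37123/4 = 9283)
z/(1/v(-189)) = 9283/(1/(-15)) = 9283/(-1/15) = 9283*(-15) = -139245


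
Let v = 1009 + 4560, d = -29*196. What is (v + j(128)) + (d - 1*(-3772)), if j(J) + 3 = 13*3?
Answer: 3693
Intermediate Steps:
d = -5684
j(J) = 36 (j(J) = -3 + 13*3 = -3 + 39 = 36)
v = 5569
(v + j(128)) + (d - 1*(-3772)) = (5569 + 36) + (-5684 - 1*(-3772)) = 5605 + (-5684 + 3772) = 5605 - 1912 = 3693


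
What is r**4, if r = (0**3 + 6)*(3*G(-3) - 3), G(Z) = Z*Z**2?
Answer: 64524128256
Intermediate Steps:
G(Z) = Z**3
r = -504 (r = (0**3 + 6)*(3*(-3)**3 - 3) = (0 + 6)*(3*(-27) - 3) = 6*(-81 - 3) = 6*(-84) = -504)
r**4 = (-504)**4 = 64524128256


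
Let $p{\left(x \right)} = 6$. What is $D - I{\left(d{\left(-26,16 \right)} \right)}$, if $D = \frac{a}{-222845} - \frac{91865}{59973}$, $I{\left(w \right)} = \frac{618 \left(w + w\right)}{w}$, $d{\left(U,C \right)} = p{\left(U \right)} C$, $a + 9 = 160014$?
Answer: $- \frac{3309763210490}{2672936637} \approx -1238.3$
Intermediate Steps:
$a = 160005$ ($a = -9 + 160014 = 160005$)
$d{\left(U,C \right)} = 6 C$
$I{\left(w \right)} = 1236$ ($I{\left(w \right)} = \frac{618 \cdot 2 w}{w} = \frac{1236 w}{w} = 1236$)
$D = - \frac{6013527158}{2672936637}$ ($D = \frac{160005}{-222845} - \frac{91865}{59973} = 160005 \left(- \frac{1}{222845}\right) - \frac{91865}{59973} = - \frac{32001}{44569} - \frac{91865}{59973} = - \frac{6013527158}{2672936637} \approx -2.2498$)
$D - I{\left(d{\left(-26,16 \right)} \right)} = - \frac{6013527158}{2672936637} - 1236 = - \frac{3309763210490}{2672936637}$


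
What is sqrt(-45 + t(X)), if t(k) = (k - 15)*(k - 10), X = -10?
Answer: sqrt(455) ≈ 21.331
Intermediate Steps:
t(k) = (-15 + k)*(-10 + k)
sqrt(-45 + t(X)) = sqrt(-45 + (150 + (-10)**2 - 25*(-10))) = sqrt(-45 + (150 + 100 + 250)) = sqrt(-45 + 500) = sqrt(455)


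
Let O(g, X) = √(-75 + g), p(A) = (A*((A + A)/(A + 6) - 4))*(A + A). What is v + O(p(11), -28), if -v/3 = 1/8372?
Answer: -3/8372 + I*√210919/17 ≈ -0.00035834 + 27.015*I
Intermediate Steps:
p(A) = 2*A²*(-4 + 2*A/(6 + A)) (p(A) = (A*((2*A)/(6 + A) - 4))*(2*A) = (A*(2*A/(6 + A) - 4))*(2*A) = (A*(-4 + 2*A/(6 + A)))*(2*A) = 2*A²*(-4 + 2*A/(6 + A)))
v = -3/8372 ≈ -0.00035834
v + O(p(11), -28) = -3/8372 + √(-75 + 4*11²*(-12 - 1*11)/(6 + 11)) = -3/8372 + √(-75 + 4*121*(-12 - 11)/17) = -3/8372 + √(-75 + 4*121*(1/17)*(-23)) = -3/8372 + √(-75 - 11132/17) = -3/8372 + √(-12407/17) = -3/8372 + I*√210919/17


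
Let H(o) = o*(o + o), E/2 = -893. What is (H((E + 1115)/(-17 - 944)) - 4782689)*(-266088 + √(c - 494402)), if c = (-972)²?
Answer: 1175287500440360856/923521 - 4416912827487*√450382/923521 ≈ 1.2694e+12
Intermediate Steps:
E = -1786 (E = 2*(-893) = -1786)
H(o) = 2*o² (H(o) = o*(2*o) = 2*o²)
c = 944784
(H((E + 1115)/(-17 - 944)) - 4782689)*(-266088 + √(c - 494402)) = (2*((-1786 + 1115)/(-17 - 944))² - 4782689)*(-266088 + √(944784 - 494402)) = (2*(-671/(-961))² - 4782689)*(-266088 + √450382) = (2*(-671*(-1/961))² - 4782689)*(-266088 + √450382) = (2*(671/961)² - 4782689)*(-266088 + √450382) = (2*(450241/923521) - 4782689)*(-266088 + √450382) = (900482/923521 - 4782689)*(-266088 + √450382) = -4416912827487*(-266088 + √450382)/923521 = 1175287500440360856/923521 - 4416912827487*√450382/923521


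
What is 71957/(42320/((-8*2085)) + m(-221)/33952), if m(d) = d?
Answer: -1018766054688/36013373 ≈ -28289.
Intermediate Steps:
71957/(42320/((-8*2085)) + m(-221)/33952) = 71957/(42320/((-8*2085)) - 221/33952) = 71957/(42320/(-16680) - 221*1/33952) = 71957/(42320*(-1/16680) - 221/33952) = 71957/(-1058/417 - 221/33952) = 71957/(-36013373/14157984) = 71957*(-14157984/36013373) = -1018766054688/36013373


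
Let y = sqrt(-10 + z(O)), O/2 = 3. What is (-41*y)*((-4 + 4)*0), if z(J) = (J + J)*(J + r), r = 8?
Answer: 0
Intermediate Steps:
O = 6 (O = 2*3 = 6)
z(J) = 2*J*(8 + J) (z(J) = (J + J)*(J + 8) = (2*J)*(8 + J) = 2*J*(8 + J))
y = sqrt(158) (y = sqrt(-10 + 2*6*(8 + 6)) = sqrt(-10 + 2*6*14) = sqrt(-10 + 168) = sqrt(158) ≈ 12.570)
(-41*y)*((-4 + 4)*0) = (-41*sqrt(158))*((-4 + 4)*0) = (-41*sqrt(158))*(0*0) = -41*sqrt(158)*0 = 0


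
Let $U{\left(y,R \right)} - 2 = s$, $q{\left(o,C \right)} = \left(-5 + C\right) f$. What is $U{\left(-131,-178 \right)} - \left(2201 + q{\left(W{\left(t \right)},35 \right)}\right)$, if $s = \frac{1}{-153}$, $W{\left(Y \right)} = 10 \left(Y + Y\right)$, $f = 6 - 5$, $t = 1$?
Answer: $- \frac{341038}{153} \approx -2229.0$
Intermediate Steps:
$f = 1$ ($f = 6 - 5 = 1$)
$W{\left(Y \right)} = 20 Y$ ($W{\left(Y \right)} = 10 \cdot 2 Y = 20 Y$)
$s = - \frac{1}{153} \approx -0.0065359$
$q{\left(o,C \right)} = -5 + C$ ($q{\left(o,C \right)} = \left(-5 + C\right) 1 = -5 + C$)
$U{\left(y,R \right)} = \frac{305}{153}$ ($U{\left(y,R \right)} = 2 - \frac{1}{153} = \frac{305}{153}$)
$U{\left(-131,-178 \right)} - \left(2201 + q{\left(W{\left(t \right)},35 \right)}\right) = \frac{305}{153} - 2231 = - \frac{341038}{153}$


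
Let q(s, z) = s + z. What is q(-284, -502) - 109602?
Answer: -110388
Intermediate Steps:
q(-284, -502) - 109602 = (-284 - 502) - 109602 = -786 - 109602 = -110388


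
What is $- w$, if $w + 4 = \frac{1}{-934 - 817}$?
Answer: $\frac{7005}{1751} \approx 4.0006$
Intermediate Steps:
$w = - \frac{7005}{1751}$ ($w = -4 + \frac{1}{-934 - 817} = -4 + \frac{1}{-1751} = -4 - \frac{1}{1751} = - \frac{7005}{1751} \approx -4.0006$)
$- w = \left(-1\right) \left(- \frac{7005}{1751}\right) = \frac{7005}{1751}$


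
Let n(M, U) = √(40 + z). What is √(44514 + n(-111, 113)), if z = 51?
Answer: √(44514 + √91) ≈ 211.01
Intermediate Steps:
n(M, U) = √91 (n(M, U) = √(40 + 51) = √91)
√(44514 + n(-111, 113)) = √(44514 + √91)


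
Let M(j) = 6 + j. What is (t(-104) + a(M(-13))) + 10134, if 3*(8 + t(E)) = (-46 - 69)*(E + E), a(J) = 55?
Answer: 54463/3 ≈ 18154.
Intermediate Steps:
t(E) = -8 - 230*E/3 (t(E) = -8 + ((-46 - 69)*(E + E))/3 = -8 + (-230*E)/3 = -8 - 230*E/3)
(t(-104) + a(M(-13))) + 10134 = ((-8 - 230/3*(-104)) + 55) + 10134 = ((-8 + 23920/3) + 55) + 10134 = (23896/3 + 55) + 10134 = 24061/3 + 10134 = 54463/3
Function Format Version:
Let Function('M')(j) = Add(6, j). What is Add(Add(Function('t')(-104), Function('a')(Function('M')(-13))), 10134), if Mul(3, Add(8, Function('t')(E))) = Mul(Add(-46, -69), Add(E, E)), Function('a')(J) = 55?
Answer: Rational(54463, 3) ≈ 18154.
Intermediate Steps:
Function('t')(E) = Add(-8, Mul(Rational(-230, 3), E)) (Function('t')(E) = Add(-8, Mul(Rational(1, 3), Mul(Add(-46, -69), Add(E, E)))) = Add(-8, Mul(Rational(1, 3), Mul(-115, Mul(2, E)))) = Add(-8, Mul(Rational(1, 3), Mul(-230, E))) = Add(-8, Mul(Rational(-230, 3), E)))
Add(Add(Function('t')(-104), Function('a')(Function('M')(-13))), 10134) = Add(Add(Add(-8, Mul(Rational(-230, 3), -104)), 55), 10134) = Add(Add(Add(-8, Rational(23920, 3)), 55), 10134) = Add(Add(Rational(23896, 3), 55), 10134) = Add(Rational(24061, 3), 10134) = Rational(54463, 3)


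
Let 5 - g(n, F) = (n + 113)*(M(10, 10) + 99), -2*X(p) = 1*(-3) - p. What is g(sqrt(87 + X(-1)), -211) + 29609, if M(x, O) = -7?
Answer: 19218 - 184*sqrt(22) ≈ 18355.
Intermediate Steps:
X(p) = 3/2 + p/2 (X(p) = -(1*(-3) - p)/2 = -(-3 - p)/2 = 3/2 + p/2)
g(n, F) = -10391 - 92*n (g(n, F) = 5 - (n + 113)*(-7 + 99) = 5 - (113 + n)*92 = 5 - (10396 + 92*n) = 5 + (-10396 - 92*n) = -10391 - 92*n)
g(sqrt(87 + X(-1)), -211) + 29609 = (-10391 - 92*sqrt(87 + (3/2 + (1/2)*(-1)))) + 29609 = (-10391 - 92*sqrt(87 + (3/2 - 1/2))) + 29609 = (-10391 - 92*sqrt(87 + 1)) + 29609 = (-10391 - 184*sqrt(22)) + 29609 = 19218 - 184*sqrt(22)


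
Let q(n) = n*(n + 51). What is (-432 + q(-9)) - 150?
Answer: -960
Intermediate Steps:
q(n) = n*(51 + n)
(-432 + q(-9)) - 150 = (-432 - 9*(51 - 9)) - 150 = (-432 - 9*42) - 150 = (-432 - 378) - 150 = -810 - 150 = -960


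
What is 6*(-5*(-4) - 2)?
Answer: 108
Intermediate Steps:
6*(-5*(-4) - 2) = 6*(20 - 2) = 6*18 = 108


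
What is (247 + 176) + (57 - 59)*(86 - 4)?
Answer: 259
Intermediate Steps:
(247 + 176) + (57 - 59)*(86 - 4) = 423 - 2*82 = 423 - 164 = 259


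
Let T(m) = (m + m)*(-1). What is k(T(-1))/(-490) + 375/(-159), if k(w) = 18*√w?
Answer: -125/53 - 9*√2/245 ≈ -2.4104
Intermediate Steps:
T(m) = -2*m (T(m) = (2*m)*(-1) = -2*m)
k(T(-1))/(-490) + 375/(-159) = (18*√(-2*(-1)))/(-490) + 375/(-159) = (18*√2)*(-1/490) + 375*(-1/159) = -9*√2/245 - 125/53 = -125/53 - 9*√2/245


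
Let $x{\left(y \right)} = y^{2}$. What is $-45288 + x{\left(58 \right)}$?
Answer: $-41924$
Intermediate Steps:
$-45288 + x{\left(58 \right)} = -45288 + 58^{2} = -45288 + 3364 = -41924$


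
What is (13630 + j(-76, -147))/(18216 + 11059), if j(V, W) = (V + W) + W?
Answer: 2652/5855 ≈ 0.45295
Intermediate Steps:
j(V, W) = V + 2*W
(13630 + j(-76, -147))/(18216 + 11059) = (13630 + (-76 + 2*(-147)))/(18216 + 11059) = (13630 + (-76 - 294))/29275 = (13630 - 370)*(1/29275) = 13260*(1/29275) = 2652/5855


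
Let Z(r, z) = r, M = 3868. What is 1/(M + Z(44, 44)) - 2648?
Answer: -10358975/3912 ≈ -2648.0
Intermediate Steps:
1/(M + Z(44, 44)) - 2648 = 1/(3868 + 44) - 2648 = 1/3912 - 2648 = -10358975/3912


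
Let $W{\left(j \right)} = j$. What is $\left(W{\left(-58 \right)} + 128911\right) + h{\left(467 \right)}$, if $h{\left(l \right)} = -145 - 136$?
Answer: $128572$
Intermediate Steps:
$h{\left(l \right)} = -281$ ($h{\left(l \right)} = -145 - 136 = -281$)
$\left(W{\left(-58 \right)} + 128911\right) + h{\left(467 \right)} = \left(-58 + 128911\right) - 281 = 128853 - 281 = 128572$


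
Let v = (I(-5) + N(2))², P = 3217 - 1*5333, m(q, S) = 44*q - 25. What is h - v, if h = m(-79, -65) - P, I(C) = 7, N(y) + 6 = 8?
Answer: -1466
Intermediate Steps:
N(y) = 2 (N(y) = -6 + 8 = 2)
m(q, S) = -25 + 44*q
P = -2116 (P = 3217 - 5333 = -2116)
h = -1385 (h = (-25 + 44*(-79)) - 1*(-2116) = (-25 - 3476) + 2116 = -3501 + 2116 = -1385)
v = 81 (v = (7 + 2)² = 9² = 81)
h - v = -1385 - 1*81 = -1385 - 81 = -1466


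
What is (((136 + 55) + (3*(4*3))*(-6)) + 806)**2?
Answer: 609961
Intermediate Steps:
(((136 + 55) + (3*(4*3))*(-6)) + 806)**2 = ((191 + (3*12)*(-6)) + 806)**2 = ((191 + 36*(-6)) + 806)**2 = ((191 - 216) + 806)**2 = (-25 + 806)**2 = 781**2 = 609961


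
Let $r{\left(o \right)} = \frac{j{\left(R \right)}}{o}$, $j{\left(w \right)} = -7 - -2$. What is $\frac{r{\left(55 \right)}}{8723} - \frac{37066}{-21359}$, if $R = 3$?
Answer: $\frac{273582503}{157650779} \approx 1.7354$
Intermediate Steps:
$j{\left(w \right)} = -5$ ($j{\left(w \right)} = -7 + 2 = -5$)
$r{\left(o \right)} = - \frac{5}{o}$
$\frac{r{\left(55 \right)}}{8723} - \frac{37066}{-21359} = \frac{\left(-5\right) \frac{1}{55}}{8723} - \frac{37066}{-21359} = \left(-5\right) \frac{1}{55} \cdot \frac{1}{8723} - - \frac{37066}{21359} = \left(- \frac{1}{11}\right) \frac{1}{8723} + \frac{37066}{21359} = - \frac{1}{95953} + \frac{37066}{21359} = \frac{273582503}{157650779}$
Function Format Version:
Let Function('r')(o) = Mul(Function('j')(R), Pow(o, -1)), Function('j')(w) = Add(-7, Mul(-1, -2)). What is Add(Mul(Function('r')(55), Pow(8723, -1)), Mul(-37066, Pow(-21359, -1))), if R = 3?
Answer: Rational(273582503, 157650779) ≈ 1.7354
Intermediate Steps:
Function('j')(w) = -5 (Function('j')(w) = Add(-7, 2) = -5)
Function('r')(o) = Mul(-5, Pow(o, -1))
Add(Mul(Function('r')(55), Pow(8723, -1)), Mul(-37066, Pow(-21359, -1))) = Add(Mul(Mul(-5, Pow(55, -1)), Pow(8723, -1)), Mul(-37066, Pow(-21359, -1))) = Add(Mul(Mul(-5, Rational(1, 55)), Rational(1, 8723)), Mul(-37066, Rational(-1, 21359))) = Add(Mul(Rational(-1, 11), Rational(1, 8723)), Rational(37066, 21359)) = Add(Rational(-1, 95953), Rational(37066, 21359)) = Rational(273582503, 157650779)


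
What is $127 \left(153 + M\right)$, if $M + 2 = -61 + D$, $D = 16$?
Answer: $13462$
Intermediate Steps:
$M = -47$ ($M = -2 + \left(-61 + 16\right) = -2 - 45 = -47$)
$127 \left(153 + M\right) = 127 \left(153 - 47\right) = 127 \cdot 106 = 13462$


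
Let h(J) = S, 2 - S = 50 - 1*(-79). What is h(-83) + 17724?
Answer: 17597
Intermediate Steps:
S = -127 (S = 2 - (50 - 1*(-79)) = 2 - (50 + 79) = 2 - 1*129 = 2 - 129 = -127)
h(J) = -127
h(-83) + 17724 = -127 + 17724 = 17597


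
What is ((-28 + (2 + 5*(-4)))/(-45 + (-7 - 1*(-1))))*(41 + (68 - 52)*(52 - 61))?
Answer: -4738/51 ≈ -92.902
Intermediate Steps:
((-28 + (2 + 5*(-4)))/(-45 + (-7 - 1*(-1))))*(41 + (68 - 52)*(52 - 61)) = ((-28 + (2 - 20))/(-45 + (-7 + 1)))*(41 + 16*(-9)) = ((-28 - 18)/(-45 - 6))*(41 - 144) = -46/(-51)*(-103) = -46*(-1/51)*(-103) = (46/51)*(-103) = -4738/51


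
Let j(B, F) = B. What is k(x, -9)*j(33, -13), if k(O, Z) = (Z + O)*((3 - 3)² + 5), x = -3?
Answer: -1980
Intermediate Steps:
k(O, Z) = 5*O + 5*Z (k(O, Z) = (O + Z)*(0² + 5) = (O + Z)*(0 + 5) = (O + Z)*5 = 5*O + 5*Z)
k(x, -9)*j(33, -13) = (5*(-3) + 5*(-9))*33 = (-15 - 45)*33 = -60*33 = -1980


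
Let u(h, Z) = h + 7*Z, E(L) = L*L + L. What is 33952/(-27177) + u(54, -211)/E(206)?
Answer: -495484685/386293878 ≈ -1.2827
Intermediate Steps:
E(L) = L + L**2 (E(L) = L**2 + L = L + L**2)
33952/(-27177) + u(54, -211)/E(206) = 33952/(-27177) + (54 + 7*(-211))/((206*(1 + 206))) = 33952*(-1/27177) + (54 - 1477)/((206*207)) = -33952/27177 - 1423/42642 = -495484685/386293878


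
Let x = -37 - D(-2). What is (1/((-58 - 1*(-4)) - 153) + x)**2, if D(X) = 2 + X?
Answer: 58675600/42849 ≈ 1369.4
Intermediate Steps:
x = -37 (x = -37 - (2 - 2) = -37 - 1*0 = -37 + 0 = -37)
(1/((-58 - 1*(-4)) - 153) + x)**2 = (1/((-58 - 1*(-4)) - 153) - 37)**2 = (1/((-58 + 4) - 153) - 37)**2 = (1/(-54 - 153) - 37)**2 = (1/(-207) - 37)**2 = (-1/207 - 37)**2 = (-7660/207)**2 = 58675600/42849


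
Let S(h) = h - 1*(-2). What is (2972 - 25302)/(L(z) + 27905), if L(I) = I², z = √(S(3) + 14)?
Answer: -11165/13962 ≈ -0.79967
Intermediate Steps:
S(h) = 2 + h (S(h) = h + 2 = 2 + h)
z = √19 (z = √((2 + 3) + 14) = √(5 + 14) = √19 ≈ 4.3589)
(2972 - 25302)/(L(z) + 27905) = (2972 - 25302)/((√19)² + 27905) = -22330/(19 + 27905) = -22330/27924 = -22330*1/27924 = -11165/13962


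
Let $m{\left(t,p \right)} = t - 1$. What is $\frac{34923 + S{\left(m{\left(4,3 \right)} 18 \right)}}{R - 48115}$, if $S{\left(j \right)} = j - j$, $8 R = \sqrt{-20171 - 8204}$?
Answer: $- \frac{21508097856}{29632686955} - \frac{279384 i \sqrt{1135}}{29632686955} \approx -0.72582 - 0.00031764 i$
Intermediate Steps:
$m{\left(t,p \right)} = -1 + t$ ($m{\left(t,p \right)} = t - 1 = -1 + t$)
$R = \frac{5 i \sqrt{1135}}{8}$ ($R = \frac{\sqrt{-20171 - 8204}}{8} = \frac{\sqrt{-28375}}{8} = \frac{5 i \sqrt{1135}}{8} \approx 21.056 i$)
$S{\left(j \right)} = 0$
$\frac{34923 + S{\left(m{\left(4,3 \right)} 18 \right)}}{R - 48115} = \frac{34923 + 0}{\frac{5 i \sqrt{1135}}{8} - 48115} = \frac{34923}{-48115 + \frac{5 i \sqrt{1135}}{8}}$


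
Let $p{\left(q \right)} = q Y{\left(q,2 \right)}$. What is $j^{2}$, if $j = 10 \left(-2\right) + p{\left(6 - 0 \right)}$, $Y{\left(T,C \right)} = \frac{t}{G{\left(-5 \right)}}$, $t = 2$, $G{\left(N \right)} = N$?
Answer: $\frac{12544}{25} \approx 501.76$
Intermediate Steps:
$Y{\left(T,C \right)} = - \frac{2}{5}$ ($Y{\left(T,C \right)} = \frac{2}{-5} = 2 \left(- \frac{1}{5}\right) = - \frac{2}{5}$)
$p{\left(q \right)} = - \frac{2 q}{5}$ ($p{\left(q \right)} = q \left(- \frac{2}{5}\right) = - \frac{2 q}{5}$)
$j = - \frac{112}{5}$ ($j = 10 \left(-2\right) - \frac{2 \left(6 - 0\right)}{5} = -20 - \frac{2 \left(6 + 0\right)}{5} = -20 - \frac{12}{5} = - \frac{112}{5} \approx -22.4$)
$j^{2} = \left(- \frac{112}{5}\right)^{2} = \frac{12544}{25}$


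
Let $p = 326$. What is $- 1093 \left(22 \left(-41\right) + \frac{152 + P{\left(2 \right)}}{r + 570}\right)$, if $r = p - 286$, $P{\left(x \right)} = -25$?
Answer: $\frac{601251649}{610} \approx 9.8566 \cdot 10^{5}$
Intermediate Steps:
$r = 40$ ($r = 326 - 286 = 40$)
$- 1093 \left(22 \left(-41\right) + \frac{152 + P{\left(2 \right)}}{r + 570}\right) = - 1093 \left(22 \left(-41\right) + \frac{152 - 25}{40 + 570}\right) = - 1093 \left(-902 + \frac{127}{610}\right) = \left(-1093\right) \left(- \frac{550093}{610}\right) = \frac{601251649}{610}$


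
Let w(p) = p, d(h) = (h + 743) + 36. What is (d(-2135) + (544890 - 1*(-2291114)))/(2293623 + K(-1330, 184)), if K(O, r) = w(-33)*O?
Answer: 149192/123027 ≈ 1.2127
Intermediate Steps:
d(h) = 779 + h (d(h) = (743 + h) + 36 = 779 + h)
K(O, r) = -33*O
(d(-2135) + (544890 - 1*(-2291114)))/(2293623 + K(-1330, 184)) = ((779 - 2135) + (544890 - 1*(-2291114)))/(2293623 - 33*(-1330)) = (-1356 + (544890 + 2291114))/(2293623 + 43890) = (-1356 + 2836004)/2337513 = 2834648*(1/2337513) = 149192/123027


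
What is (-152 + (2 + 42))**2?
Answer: 11664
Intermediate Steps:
(-152 + (2 + 42))**2 = (-152 + 44)**2 = (-108)**2 = 11664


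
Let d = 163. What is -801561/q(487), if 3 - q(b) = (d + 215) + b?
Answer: 801561/862 ≈ 929.88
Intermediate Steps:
q(b) = -375 - b (q(b) = 3 - ((163 + 215) + b) = 3 - (378 + b) = 3 + (-378 - b) = -375 - b)
-801561/q(487) = -801561/(-375 - 1*487) = -801561/(-375 - 487) = -801561/(-862) = -801561*(-1/862) = 801561/862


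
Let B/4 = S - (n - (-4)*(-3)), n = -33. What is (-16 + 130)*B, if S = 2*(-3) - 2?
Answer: 16872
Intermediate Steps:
S = -8 (S = -6 - 2 = -8)
B = 148 (B = 4*(-8 - (-33 - (-4)*(-3))) = 4*(-8 - (-33 - 1*12)) = 4*(-8 - (-33 - 12)) = 4*(-8 - 1*(-45)) = 4*(-8 + 45) = 4*37 = 148)
(-16 + 130)*B = (-16 + 130)*148 = 114*148 = 16872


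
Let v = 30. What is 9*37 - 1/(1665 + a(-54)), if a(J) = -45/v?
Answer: 1107889/3327 ≈ 333.00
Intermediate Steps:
a(J) = -3/2 (a(J) = -45/30 = -45*1/30 = -3/2)
9*37 - 1/(1665 + a(-54)) = 9*37 - 1/(1665 - 3/2) = 333 - 1/3327/2 = 333 - 1*2/3327 = 333 - 2/3327 = 1107889/3327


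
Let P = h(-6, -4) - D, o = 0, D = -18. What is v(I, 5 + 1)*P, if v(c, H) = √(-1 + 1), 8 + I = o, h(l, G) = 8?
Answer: 0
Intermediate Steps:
I = -8 (I = -8 + 0 = -8)
v(c, H) = 0 (v(c, H) = √0 = 0)
P = 26 (P = 8 - 1*(-18) = 8 + 18 = 26)
v(I, 5 + 1)*P = 0*26 = 0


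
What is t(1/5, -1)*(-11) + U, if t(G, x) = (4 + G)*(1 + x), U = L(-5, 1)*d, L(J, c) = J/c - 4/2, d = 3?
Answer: -21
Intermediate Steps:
L(J, c) = -2 + J/c (L(J, c) = J/c - 4*½ = J/c - 2 = -2 + J/c)
U = -21 (U = (-2 - 5/1)*3 = (-2 - 5*1)*3 = (-2 - 5)*3 = -7*3 = -21)
t(G, x) = (1 + x)*(4 + G)
t(1/5, -1)*(-11) + U = (4 + 1/5 + 4*(-1) - 1/5)*(-11) - 21 = (4 + ⅕ - 4 + (⅕)*(-1))*(-11) - 21 = (4 + ⅕ - 4 - ⅕)*(-11) - 21 = 0*(-11) - 21 = 0 - 21 = -21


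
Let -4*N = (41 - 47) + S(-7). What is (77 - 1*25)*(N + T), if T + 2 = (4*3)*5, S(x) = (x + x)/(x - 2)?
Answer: 27664/9 ≈ 3073.8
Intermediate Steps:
S(x) = 2*x/(-2 + x) (S(x) = (2*x)/(-2 + x) = 2*x/(-2 + x))
T = 58 (T = -2 + (4*3)*5 = -2 + 12*5 = -2 + 60 = 58)
N = 10/9 (N = -((41 - 47) + 2*(-7)/(-2 - 7))/4 = -(-6 + 2*(-7)/(-9))/4 = -(-6 + 2*(-7)*(-⅑))/4 = -(-6 + 14/9)/4 = -¼*(-40/9) = 10/9 ≈ 1.1111)
(77 - 1*25)*(N + T) = (77 - 1*25)*(10/9 + 58) = (77 - 25)*(532/9) = 52*(532/9) = 27664/9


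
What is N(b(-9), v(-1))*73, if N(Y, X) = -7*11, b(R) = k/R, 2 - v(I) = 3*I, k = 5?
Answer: -5621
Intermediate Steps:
v(I) = 2 - 3*I
b(R) = 5/R
N(Y, X) = -77
N(b(-9), v(-1))*73 = -77*73 = -5621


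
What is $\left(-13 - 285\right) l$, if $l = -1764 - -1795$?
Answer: $-9238$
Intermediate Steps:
$l = 31$ ($l = -1764 + 1795 = 31$)
$\left(-13 - 285\right) l = \left(-13 - 285\right) 31 = \left(-298\right) 31 = -9238$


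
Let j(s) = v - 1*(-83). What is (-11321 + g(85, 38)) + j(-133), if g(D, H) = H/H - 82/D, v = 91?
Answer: -947492/85 ≈ -11147.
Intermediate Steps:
g(D, H) = 1 - 82/D
j(s) = 174 (j(s) = 91 - 1*(-83) = 91 + 83 = 174)
(-11321 + g(85, 38)) + j(-133) = (-11321 + (-82 + 85)/85) + 174 = (-11321 + (1/85)*3) + 174 = (-11321 + 3/85) + 174 = -962282/85 + 174 = -947492/85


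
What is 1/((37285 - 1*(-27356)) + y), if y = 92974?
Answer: 1/157615 ≈ 6.3446e-6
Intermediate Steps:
1/((37285 - 1*(-27356)) + y) = 1/((37285 - 1*(-27356)) + 92974) = 1/((37285 + 27356) + 92974) = 1/(64641 + 92974) = 1/157615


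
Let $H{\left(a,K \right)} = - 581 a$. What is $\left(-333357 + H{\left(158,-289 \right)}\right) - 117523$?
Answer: $-542678$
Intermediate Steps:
$\left(-333357 + H{\left(158,-289 \right)}\right) - 117523 = \left(-333357 - 91798\right) - 117523 = -425155 - 117523 = -542678$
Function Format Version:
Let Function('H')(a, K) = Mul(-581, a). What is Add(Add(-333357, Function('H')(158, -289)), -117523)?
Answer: -542678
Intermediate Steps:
Add(Add(-333357, Function('H')(158, -289)), -117523) = Add(Add(-333357, Mul(-581, 158)), -117523) = Add(Add(-333357, -91798), -117523) = Add(-425155, -117523) = -542678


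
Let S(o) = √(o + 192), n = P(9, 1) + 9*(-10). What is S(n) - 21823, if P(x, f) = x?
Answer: -21823 + √111 ≈ -21812.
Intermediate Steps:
n = -81 (n = 9 + 9*(-10) = 9 - 90 = -81)
S(o) = √(192 + o)
S(n) - 21823 = √(192 - 81) - 21823 = √111 - 21823 = -21823 + √111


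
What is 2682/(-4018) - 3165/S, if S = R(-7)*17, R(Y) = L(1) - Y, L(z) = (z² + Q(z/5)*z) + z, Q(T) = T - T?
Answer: -2187886/102459 ≈ -21.354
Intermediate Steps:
Q(T) = 0
L(z) = z + z² (L(z) = (z² + 0*z) + z = (z² + 0) + z = z² + z = z + z²)
R(Y) = 2 - Y (R(Y) = 1*(1 + 1) - Y = 1*2 - Y = 2 - Y)
S = 153 (S = (2 - 1*(-7))*17 = (2 + 7)*17 = 9*17 = 153)
2682/(-4018) - 3165/S = 2682/(-4018) - 3165/153 = 2682*(-1/4018) - 3165*1/153 = -1341/2009 - 1055/51 = -2187886/102459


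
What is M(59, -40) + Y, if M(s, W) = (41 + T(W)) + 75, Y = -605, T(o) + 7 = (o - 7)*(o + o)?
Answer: 3264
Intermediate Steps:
T(o) = -7 + 2*o*(-7 + o) (T(o) = -7 + (o - 7)*(o + o) = -7 + (-7 + o)*(2*o) = -7 + 2*o*(-7 + o))
M(s, W) = 109 - 14*W + 2*W**2 (M(s, W) = (41 + (-7 - 14*W + 2*W**2)) + 75 = (34 - 14*W + 2*W**2) + 75 = 109 - 14*W + 2*W**2)
M(59, -40) + Y = (109 - 14*(-40) + 2*(-40)**2) - 605 = (109 + 560 + 2*1600) - 605 = (109 + 560 + 3200) - 605 = 3869 - 605 = 3264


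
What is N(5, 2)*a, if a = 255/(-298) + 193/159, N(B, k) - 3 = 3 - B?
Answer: 16969/47382 ≈ 0.35813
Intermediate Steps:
N(B, k) = 6 - B (N(B, k) = 3 + (3 - B) = 6 - B)
a = 16969/47382 (a = 255*(-1/298) + 193*(1/159) = -255/298 + 193/159 = 16969/47382 ≈ 0.35813)
N(5, 2)*a = (6 - 1*5)*(16969/47382) = (6 - 5)*(16969/47382) = 1*(16969/47382) = 16969/47382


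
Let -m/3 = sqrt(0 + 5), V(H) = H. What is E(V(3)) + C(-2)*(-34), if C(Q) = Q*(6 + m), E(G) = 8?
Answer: 416 - 204*sqrt(5) ≈ -40.158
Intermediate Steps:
m = -3*sqrt(5) (m = -3*sqrt(0 + 5) = -3*sqrt(5) ≈ -6.7082)
C(Q) = Q*(6 - 3*sqrt(5))
E(V(3)) + C(-2)*(-34) = 8 + (3*(-2)*(2 - sqrt(5)))*(-34) = 8 + (-12 + 6*sqrt(5))*(-34) = 8 + (408 - 204*sqrt(5)) = 416 - 204*sqrt(5)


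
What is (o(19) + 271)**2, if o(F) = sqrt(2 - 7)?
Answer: (271 + I*sqrt(5))**2 ≈ 73436.0 + 1212.0*I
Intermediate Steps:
o(F) = I*sqrt(5) (o(F) = sqrt(-5) = I*sqrt(5))
(o(19) + 271)**2 = (I*sqrt(5) + 271)**2 = (271 + I*sqrt(5))**2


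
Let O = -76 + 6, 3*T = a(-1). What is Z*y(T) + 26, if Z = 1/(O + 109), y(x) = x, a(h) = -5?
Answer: 3037/117 ≈ 25.957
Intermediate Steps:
T = -5/3 (T = (1/3)*(-5) = -5/3 ≈ -1.6667)
O = -70
Z = 1/39 (Z = 1/(-70 + 109) = 1/39 ≈ 0.025641)
Z*y(T) + 26 = (1/39)*(-5/3) + 26 = -5/117 + 26 = 3037/117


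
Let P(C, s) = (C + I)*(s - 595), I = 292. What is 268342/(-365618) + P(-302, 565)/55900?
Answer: -74453162/102190231 ≈ -0.72857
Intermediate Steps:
P(C, s) = (-595 + s)*(292 + C) (P(C, s) = (C + 292)*(s - 595) = (292 + C)*(-595 + s) = (-595 + s)*(292 + C))
268342/(-365618) + P(-302, 565)/55900 = 268342/(-365618) + (-173740 - 595*(-302) + 292*565 - 302*565)/55900 = 268342*(-1/365618) + (-173740 + 179690 + 164980 - 170630)*(1/55900) = -134171/182809 + 300*(1/55900) = -134171/182809 + 3/559 = -74453162/102190231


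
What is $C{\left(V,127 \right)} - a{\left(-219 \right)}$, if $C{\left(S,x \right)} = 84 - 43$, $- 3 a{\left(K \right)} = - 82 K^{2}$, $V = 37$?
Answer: $-1310893$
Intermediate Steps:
$a{\left(K \right)} = \frac{82 K^{2}}{3}$ ($a{\left(K \right)} = - \frac{\left(-82\right) K^{2}}{3} = \frac{82 K^{2}}{3}$)
$C{\left(S,x \right)} = 41$
$C{\left(V,127 \right)} - a{\left(-219 \right)} = 41 - \frac{82 \left(-219\right)^{2}}{3} = 41 - \frac{82}{3} \cdot 47961 = 41 - 1310934 = -1310893$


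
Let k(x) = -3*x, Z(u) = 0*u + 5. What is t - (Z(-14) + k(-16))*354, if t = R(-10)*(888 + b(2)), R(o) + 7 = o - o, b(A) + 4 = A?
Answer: -24964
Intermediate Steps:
b(A) = -4 + A
R(o) = -7 (R(o) = -7 + (o - o) = -7 + 0 = -7)
Z(u) = 5 (Z(u) = 0 + 5 = 5)
t = -6202 (t = -7*(888 + (-4 + 2)) = -7*(888 - 2) = -7*886 = -6202)
t - (Z(-14) + k(-16))*354 = -6202 - (5 - 3*(-16))*354 = -6202 - (5 + 48)*354 = -6202 - 53*354 = -6202 - 1*18762 = -6202 - 18762 = -24964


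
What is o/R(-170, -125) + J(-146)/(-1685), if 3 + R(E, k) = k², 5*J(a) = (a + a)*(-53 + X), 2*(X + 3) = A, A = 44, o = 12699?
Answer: -48106141/131615350 ≈ -0.36551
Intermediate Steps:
X = 19 (X = -3 + (½)*44 = -3 + 22 = 19)
J(a) = -68*a/5 (J(a) = ((a + a)*(-53 + 19))/5 = ((2*a)*(-34))/5 = (-68*a)/5 = -68*a/5)
R(E, k) = -3 + k²
o/R(-170, -125) + J(-146)/(-1685) = 12699/(-3 + (-125)²) - 68/5*(-146)/(-1685) = 12699/(-3 + 15625) + (9928/5)*(-1/1685) = 12699/15622 - 9928/8425 = -48106141/131615350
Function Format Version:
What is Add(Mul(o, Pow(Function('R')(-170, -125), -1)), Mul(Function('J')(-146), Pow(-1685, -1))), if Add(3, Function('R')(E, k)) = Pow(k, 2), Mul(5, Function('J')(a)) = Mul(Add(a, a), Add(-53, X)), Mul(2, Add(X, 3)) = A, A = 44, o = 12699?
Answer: Rational(-48106141, 131615350) ≈ -0.36551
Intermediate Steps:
X = 19 (X = Add(-3, Mul(Rational(1, 2), 44)) = Add(-3, 22) = 19)
Function('J')(a) = Mul(Rational(-68, 5), a) (Function('J')(a) = Mul(Rational(1, 5), Mul(Add(a, a), Add(-53, 19))) = Mul(Rational(1, 5), Mul(Mul(2, a), -34)) = Mul(Rational(1, 5), Mul(-68, a)) = Mul(Rational(-68, 5), a))
Function('R')(E, k) = Add(-3, Pow(k, 2))
Add(Mul(o, Pow(Function('R')(-170, -125), -1)), Mul(Function('J')(-146), Pow(-1685, -1))) = Add(Mul(12699, Pow(Add(-3, Pow(-125, 2)), -1)), Mul(Mul(Rational(-68, 5), -146), Pow(-1685, -1))) = Add(Mul(12699, Pow(Add(-3, 15625), -1)), Mul(Rational(9928, 5), Rational(-1, 1685))) = Add(Mul(12699, Pow(15622, -1)), Rational(-9928, 8425)) = Add(Mul(12699, Rational(1, 15622)), Rational(-9928, 8425)) = Add(Rational(12699, 15622), Rational(-9928, 8425)) = Rational(-48106141, 131615350)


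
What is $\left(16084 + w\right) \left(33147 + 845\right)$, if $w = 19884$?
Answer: $1222624256$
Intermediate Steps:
$\left(16084 + w\right) \left(33147 + 845\right) = \left(16084 + 19884\right) \left(33147 + 845\right) = 35968 \cdot 33992 = 1222624256$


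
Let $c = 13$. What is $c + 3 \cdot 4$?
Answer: $25$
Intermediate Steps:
$c + 3 \cdot 4 = 13 + 3 \cdot 4 = 13 + 12 = 25$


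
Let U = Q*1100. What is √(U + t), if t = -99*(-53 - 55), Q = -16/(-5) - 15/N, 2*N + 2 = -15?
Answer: 158*√187/17 ≈ 127.10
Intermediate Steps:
N = -17/2 (N = -1 + (½)*(-15) = -1 - 15/2 = -17/2 ≈ -8.5000)
Q = 422/85 (Q = -16/(-5) - 15/(-17/2) = -16*(-⅕) - 15*(-2/17) = 16/5 + 30/17 = 422/85 ≈ 4.9647)
t = 10692 (t = -99*(-108) = 10692)
U = 92840/17 (U = (422/85)*1100 = 92840/17 ≈ 5461.2)
√(U + t) = √(92840/17 + 10692) = √(274604/17) = 158*√187/17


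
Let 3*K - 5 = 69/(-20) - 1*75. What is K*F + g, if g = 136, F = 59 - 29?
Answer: -1197/2 ≈ -598.50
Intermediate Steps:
F = 30
K = -1469/60 (K = 5/3 + (69/(-20) - 1*75)/3 = 5/3 + (69*(-1/20) - 75)/3 = 5/3 + (-69/20 - 75)/3 = 5/3 + (1/3)*(-1569/20) = 5/3 - 523/20 = -1469/60 ≈ -24.483)
K*F + g = -1469/60*30 + 136 = -1469/2 + 136 = -1197/2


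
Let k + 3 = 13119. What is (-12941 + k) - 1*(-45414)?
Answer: 45589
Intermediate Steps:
k = 13116 (k = -3 + 13119 = 13116)
(-12941 + k) - 1*(-45414) = (-12941 + 13116) - 1*(-45414) = 175 + 45414 = 45589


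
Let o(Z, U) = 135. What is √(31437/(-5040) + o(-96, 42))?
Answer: √51505/20 ≈ 11.347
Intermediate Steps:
√(31437/(-5040) + o(-96, 42)) = √(31437/(-5040) + 135) = √(31437*(-1/5040) + 135) = √(-499/80 + 135) = √(10301/80) = √51505/20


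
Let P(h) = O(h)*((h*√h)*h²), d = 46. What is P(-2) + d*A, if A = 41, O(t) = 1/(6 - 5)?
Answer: 1886 - 8*I*√2 ≈ 1886.0 - 11.314*I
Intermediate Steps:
O(t) = 1 (O(t) = 1/1 = 1)
P(h) = h^(7/2) (P(h) = 1*((h*√h)*h²) = 1*(h^(3/2)*h²) = 1*h^(7/2) = h^(7/2))
P(-2) + d*A = (-2)^(7/2) + 46*41 = -8*I*√2 + 1886 = 1886 - 8*I*√2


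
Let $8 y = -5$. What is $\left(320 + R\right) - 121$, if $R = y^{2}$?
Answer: $\frac{12761}{64} \approx 199.39$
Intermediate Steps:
$y = - \frac{5}{8}$ ($y = \frac{1}{8} \left(-5\right) = - \frac{5}{8} \approx -0.625$)
$R = \frac{25}{64}$ ($R = \left(- \frac{5}{8}\right)^{2} = \frac{25}{64} \approx 0.39063$)
$\left(320 + R\right) - 121 = \left(320 + \frac{25}{64}\right) - 121 = \frac{20505}{64} - 121 = \frac{12761}{64}$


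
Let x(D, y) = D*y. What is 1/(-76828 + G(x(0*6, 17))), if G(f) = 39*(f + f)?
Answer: -1/76828 ≈ -1.3016e-5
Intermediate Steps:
G(f) = 78*f (G(f) = 39*(2*f) = 78*f)
1/(-76828 + G(x(0*6, 17))) = 1/(-76828 + 78*((0*6)*17)) = 1/(-76828 + 78*(0*17)) = 1/(-76828 + 78*0) = 1/(-76828 + 0) = 1/(-76828) = -1/76828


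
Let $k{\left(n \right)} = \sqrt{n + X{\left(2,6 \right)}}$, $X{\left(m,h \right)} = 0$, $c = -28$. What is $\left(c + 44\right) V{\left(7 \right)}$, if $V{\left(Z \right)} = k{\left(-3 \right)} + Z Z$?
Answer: $784 + 16 i \sqrt{3} \approx 784.0 + 27.713 i$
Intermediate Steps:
$k{\left(n \right)} = \sqrt{n}$ ($k{\left(n \right)} = \sqrt{n + 0} = \sqrt{n}$)
$V{\left(Z \right)} = Z^{2} + i \sqrt{3}$ ($V{\left(Z \right)} = \sqrt{-3} + Z Z = i \sqrt{3} + Z^{2} = Z^{2} + i \sqrt{3}$)
$\left(c + 44\right) V{\left(7 \right)} = \left(-28 + 44\right) \left(7^{2} + i \sqrt{3}\right) = 16 \left(49 + i \sqrt{3}\right) = 784 + 16 i \sqrt{3}$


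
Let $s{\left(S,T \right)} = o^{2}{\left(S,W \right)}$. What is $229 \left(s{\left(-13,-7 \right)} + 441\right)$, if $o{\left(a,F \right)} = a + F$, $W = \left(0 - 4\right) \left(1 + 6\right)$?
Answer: $485938$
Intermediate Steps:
$W = -28$ ($W = \left(-4\right) 7 = -28$)
$o{\left(a,F \right)} = F + a$
$s{\left(S,T \right)} = \left(-28 + S\right)^{2}$
$229 \left(s{\left(-13,-7 \right)} + 441\right) = 229 \left(\left(-28 - 13\right)^{2} + 441\right) = 229 \left(\left(-41\right)^{2} + 441\right) = 229 \left(1681 + 441\right) = 229 \cdot 2122 = 485938$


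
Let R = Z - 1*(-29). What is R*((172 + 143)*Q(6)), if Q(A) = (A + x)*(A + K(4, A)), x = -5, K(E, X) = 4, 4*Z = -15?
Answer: 159075/2 ≈ 79538.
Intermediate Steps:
Z = -15/4 (Z = (¼)*(-15) = -15/4 ≈ -3.7500)
R = 101/4 (R = -15/4 - 1*(-29) = -15/4 + 29 = 101/4 ≈ 25.250)
Q(A) = (-5 + A)*(4 + A) (Q(A) = (A - 5)*(A + 4) = (-5 + A)*(4 + A))
R*((172 + 143)*Q(6)) = 101*((172 + 143)*(-20 + 6² - 1*6))/4 = 101*(315*(-20 + 36 - 6))/4 = 101*(315*10)/4 = (101/4)*3150 = 159075/2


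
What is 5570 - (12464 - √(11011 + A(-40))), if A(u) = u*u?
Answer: -6894 + √12611 ≈ -6781.7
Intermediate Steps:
A(u) = u²
5570 - (12464 - √(11011 + A(-40))) = 5570 - (12464 - √(11011 + (-40)²)) = 5570 - (12464 - √(11011 + 1600)) = 5570 - (12464 - √12611) = 5570 + (-12464 + √12611) = -6894 + √12611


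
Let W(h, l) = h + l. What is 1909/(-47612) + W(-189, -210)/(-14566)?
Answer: -4404653/346758196 ≈ -0.012702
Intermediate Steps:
1909/(-47612) + W(-189, -210)/(-14566) = 1909/(-47612) + (-189 - 210)/(-14566) = 1909*(-1/47612) - 399*(-1/14566) = -1909/47612 + 399/14566 = -4404653/346758196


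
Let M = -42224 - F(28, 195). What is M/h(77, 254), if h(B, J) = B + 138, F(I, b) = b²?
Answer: -80249/215 ≈ -373.25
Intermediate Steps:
h(B, J) = 138 + B
M = -80249 (M = -42224 - 1*195² = -42224 - 1*38025 = -42224 - 38025 = -80249)
M/h(77, 254) = -80249/(138 + 77) = -80249/215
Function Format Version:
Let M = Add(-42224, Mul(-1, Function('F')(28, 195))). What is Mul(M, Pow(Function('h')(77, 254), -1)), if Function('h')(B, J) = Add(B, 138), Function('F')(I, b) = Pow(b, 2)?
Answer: Rational(-80249, 215) ≈ -373.25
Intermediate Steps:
Function('h')(B, J) = Add(138, B)
M = -80249 (M = Add(-42224, Mul(-1, Pow(195, 2))) = Add(-42224, Mul(-1, 38025)) = Add(-42224, -38025) = -80249)
Mul(M, Pow(Function('h')(77, 254), -1)) = Mul(-80249, Pow(Add(138, 77), -1)) = Mul(-80249, Pow(215, -1)) = Mul(-80249, Rational(1, 215)) = Rational(-80249, 215)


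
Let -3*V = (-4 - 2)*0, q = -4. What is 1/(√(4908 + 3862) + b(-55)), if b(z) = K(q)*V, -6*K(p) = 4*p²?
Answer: √8770/8770 ≈ 0.010678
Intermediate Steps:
V = 0 (V = -(-4 - 2)*0/3 = -(-2)*0 = -⅓*0 = 0)
K(p) = -2*p²/3
b(z) = 0 (b(z) = -⅔*(-4)²*0 = -⅔*16*0 = -32/3*0 = 0)
1/(√(4908 + 3862) + b(-55)) = 1/(√(4908 + 3862) + 0) = 1/(√8770 + 0) = 1/(√8770) = √8770/8770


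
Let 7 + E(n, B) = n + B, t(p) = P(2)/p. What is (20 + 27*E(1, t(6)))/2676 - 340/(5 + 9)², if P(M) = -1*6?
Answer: -235741/131124 ≈ -1.7978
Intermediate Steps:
P(M) = -6
t(p) = -6/p
E(n, B) = -7 + B + n (E(n, B) = -7 + (n + B) = -7 + (B + n) = -7 + B + n)
(20 + 27*E(1, t(6)))/2676 - 340/(5 + 9)² = (20 + 27*(-7 - 6/6 + 1))/2676 - 340/(5 + 9)² = (20 + 27*(-7 - 6*⅙ + 1))*(1/2676) - 340/(14²) = (20 + 27*(-7 - 1 + 1))*(1/2676) - 340/196 = (20 + 27*(-7))*(1/2676) - 340*1/196 = (20 - 189)*(1/2676) - 85/49 = -169*1/2676 - 85/49 = -169/2676 - 85/49 = -235741/131124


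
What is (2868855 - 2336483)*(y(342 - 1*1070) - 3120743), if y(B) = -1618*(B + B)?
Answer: -407229975820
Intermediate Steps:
y(B) = -3236*B
(2868855 - 2336483)*(y(342 - 1*1070) - 3120743) = (2868855 - 2336483)*(-3236*(342 - 1*1070) - 3120743) = 532372*(-3236*(342 - 1070) - 3120743) = 532372*(-3236*(-728) - 3120743) = 532372*(2355808 - 3120743) = 532372*(-764935) = -407229975820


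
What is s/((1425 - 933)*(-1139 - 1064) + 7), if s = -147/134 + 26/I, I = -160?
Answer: 6751/5809537840 ≈ 1.1621e-6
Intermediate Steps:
s = -6751/5360 (s = -147/134 + 26/(-160) = -147*1/134 + 26*(-1/160) = -147/134 - 13/80 = -6751/5360 ≈ -1.2595)
s/((1425 - 933)*(-1139 - 1064) + 7) = -6751/5360/((1425 - 933)*(-1139 - 1064) + 7) = -6751/5360/(492*(-2203) + 7) = -6751/5360/(-1083876 + 7) = -6751/5360/(-1083869) = -1/1083869*(-6751/5360) = 6751/5809537840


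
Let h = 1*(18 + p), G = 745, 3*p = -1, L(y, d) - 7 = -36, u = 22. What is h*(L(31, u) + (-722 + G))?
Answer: -106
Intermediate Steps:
L(y, d) = -29 (L(y, d) = 7 - 36 = -29)
p = -1/3 (p = (1/3)*(-1) = -1/3 ≈ -0.33333)
h = 53/3 (h = 1*(18 - 1/3) = 1*(53/3) = 53/3 ≈ 17.667)
h*(L(31, u) + (-722 + G)) = 53*(-29 + (-722 + 745))/3 = 53*(-29 + 23)/3 = (53/3)*(-6) = -106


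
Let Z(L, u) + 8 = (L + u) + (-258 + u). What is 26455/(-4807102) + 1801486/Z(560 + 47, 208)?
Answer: 8659906927137/3638976214 ≈ 2379.8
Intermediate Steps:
Z(L, u) = -266 + L + 2*u (Z(L, u) = -8 + ((L + u) + (-258 + u)) = -8 + (-258 + L + 2*u) = -266 + L + 2*u)
26455/(-4807102) + 1801486/Z(560 + 47, 208) = 26455/(-4807102) + 1801486/(-266 + (560 + 47) + 2*208) = 26455*(-1/4807102) + 1801486/(-266 + 607 + 416) = -26455/4807102 + 1801486/757 = 8659906927137/3638976214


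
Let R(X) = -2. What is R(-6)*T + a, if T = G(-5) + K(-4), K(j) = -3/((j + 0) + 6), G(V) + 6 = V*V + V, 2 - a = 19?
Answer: -42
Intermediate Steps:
a = -17 (a = 2 - 1*19 = 2 - 19 = -17)
G(V) = -6 + V + V**2 (G(V) = -6 + (V*V + V) = -6 + (V**2 + V) = -6 + (V + V**2) = -6 + V + V**2)
K(j) = -3/(6 + j) (K(j) = -3/(j + 6) = -3/(6 + j))
T = 25/2 (T = (-6 - 5 + (-5)**2) - 3/(6 - 4) = (-6 - 5 + 25) - 3/2 = 14 - 3*1/2 = 14 - 3/2 = 25/2 ≈ 12.500)
R(-6)*T + a = -2*25/2 - 17 = -25 - 17 = -42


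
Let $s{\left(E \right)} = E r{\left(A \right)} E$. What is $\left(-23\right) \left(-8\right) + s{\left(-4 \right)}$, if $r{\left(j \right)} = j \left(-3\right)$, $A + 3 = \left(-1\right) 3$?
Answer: $472$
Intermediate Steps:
$A = -6$ ($A = -3 - 3 = -6$)
$r{\left(j \right)} = - 3 j$
$s{\left(E \right)} = 18 E^{2}$ ($s{\left(E \right)} = E \left(\left(-3\right) \left(-6\right)\right) E = E 18 E = 18 E E = 18 E^{2}$)
$\left(-23\right) \left(-8\right) + s{\left(-4 \right)} = \left(-23\right) \left(-8\right) + 18 \left(-4\right)^{2} = 184 + 18 \cdot 16 = 184 + 288 = 472$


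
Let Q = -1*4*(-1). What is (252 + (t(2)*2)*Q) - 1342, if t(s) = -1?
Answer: -1098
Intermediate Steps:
Q = 4 (Q = -4*(-1) = 4)
(252 + (t(2)*2)*Q) - 1342 = (252 - 1*2*4) - 1342 = (252 - 2*4) - 1342 = (252 - 8) - 1342 = 244 - 1342 = -1098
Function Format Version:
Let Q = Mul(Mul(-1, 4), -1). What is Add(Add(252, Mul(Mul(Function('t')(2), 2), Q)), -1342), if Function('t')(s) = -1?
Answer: -1098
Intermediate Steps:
Q = 4 (Q = Mul(-4, -1) = 4)
Add(Add(252, Mul(Mul(Function('t')(2), 2), Q)), -1342) = Add(Add(252, Mul(Mul(-1, 2), 4)), -1342) = Add(Add(252, Mul(-2, 4)), -1342) = Add(Add(252, -8), -1342) = Add(244, -1342) = -1098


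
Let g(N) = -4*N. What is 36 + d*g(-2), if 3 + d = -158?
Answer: -1252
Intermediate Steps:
d = -161 (d = -3 - 158 = -161)
36 + d*g(-2) = 36 - (-644)*(-2) = 36 - 161*8 = 36 - 1288 = -1252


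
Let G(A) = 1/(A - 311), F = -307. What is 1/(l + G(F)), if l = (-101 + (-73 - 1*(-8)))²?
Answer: 618/17029607 ≈ 3.6290e-5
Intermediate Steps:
l = 27556 (l = (-101 + (-73 + 8))² = (-101 - 65)² = (-166)² = 27556)
G(A) = 1/(-311 + A)
1/(l + G(F)) = 1/(27556 + 1/(-311 - 307)) = 1/(27556 + 1/(-618)) = 1/(27556 - 1/618) = 1/(17029607/618) = 618/17029607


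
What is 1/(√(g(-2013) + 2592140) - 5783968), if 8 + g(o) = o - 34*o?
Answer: -5783968/33454283166463 - √2658561/33454283166463 ≈ -1.7294e-7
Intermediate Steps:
g(o) = -8 - 33*o (g(o) = -8 + (o - 34*o) = -8 - 33*o)
1/(√(g(-2013) + 2592140) - 5783968) = 1/(√((-8 - 33*(-2013)) + 2592140) - 5783968) = 1/(√((-8 + 66429) + 2592140) - 5783968) = 1/(√(66421 + 2592140) - 5783968) = 1/(√2658561 - 5783968) = 1/(-5783968 + √2658561)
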